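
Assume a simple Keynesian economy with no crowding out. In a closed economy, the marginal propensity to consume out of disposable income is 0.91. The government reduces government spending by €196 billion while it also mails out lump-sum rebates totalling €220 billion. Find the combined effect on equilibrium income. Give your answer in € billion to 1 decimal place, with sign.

Expenditure multiplier = 1/(1 − MPC) = 1/(1 − 0.91) = 1/0.09 ≈ 11.111.
ΔG contributes k·ΔG = (−€196 billion) / 0.09 ≈ −€2,177.8 billion.
ΔT of −€220 billion changes first-round spending by −c·ΔT = +€200.2 billion, contributing k·(−c·ΔT) = (+€200.2 billion) / 0.09 ≈ +€2,224.4 billion.
Net ΔY = k(ΔG − c·ΔT) = (+€4.2 billion) / 0.09 ≈ +€46.7 billion.

+€46.7 billion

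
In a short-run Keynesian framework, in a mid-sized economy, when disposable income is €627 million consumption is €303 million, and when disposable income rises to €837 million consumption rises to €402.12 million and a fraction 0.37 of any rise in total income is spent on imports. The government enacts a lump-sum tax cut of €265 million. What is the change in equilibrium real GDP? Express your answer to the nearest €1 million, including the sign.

MPC = ΔC/ΔYd = (402.12 − 303)/(837 − 627) = 99.12/210 = 0.472.
A lump-sum tax change of −€265 million shifts disposable income by +€265 million; first-round consumption changes by −c × ΔT = −0.472 × (−€265 million) = +€125.08 million.
Expenditure multiplier = 1/(1 − c + m) = 1/(1 − 0.472 + 0.37) = 1/0.898 ≈ 1.114.
The tax multiplier is −c × k ≈ −0.526, so ΔY = k × (−c·ΔT) = (+€125.08 million) / 0.898 ≈ +€139 million.

+€139 million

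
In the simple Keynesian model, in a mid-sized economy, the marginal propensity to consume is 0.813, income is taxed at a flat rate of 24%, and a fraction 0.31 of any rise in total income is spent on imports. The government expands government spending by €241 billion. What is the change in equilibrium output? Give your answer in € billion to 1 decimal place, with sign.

+€348.2 billion

Spending multiplier = 1/(1 − c(1−t) + m) = 1/(1 − 0.813×0.76 + 0.31) = 1/0.69212 ≈ 1.445.
ΔY = k × ΔG = (+€241 billion) / 0.69212 ≈ +€348.2 billion.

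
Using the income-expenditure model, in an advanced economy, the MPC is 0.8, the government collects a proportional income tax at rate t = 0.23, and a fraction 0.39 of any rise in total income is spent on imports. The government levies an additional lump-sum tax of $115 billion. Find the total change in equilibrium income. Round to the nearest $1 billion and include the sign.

−$119 billion

A lump-sum tax change of +$115 billion shifts disposable income by −$115 billion; first-round consumption changes by −c × ΔT = −0.8 × (+$115 billion) = −$92 billion.
Expenditure multiplier = 1/(1 − c(1−t) + m) = 1/(1 − 0.8×0.77 + 0.39) = 1/0.774 ≈ 1.292.
The tax multiplier is −c × k ≈ −1.034, so ΔY = k × (−c·ΔT) = (−$92 billion) / 0.774 ≈ −$119 billion.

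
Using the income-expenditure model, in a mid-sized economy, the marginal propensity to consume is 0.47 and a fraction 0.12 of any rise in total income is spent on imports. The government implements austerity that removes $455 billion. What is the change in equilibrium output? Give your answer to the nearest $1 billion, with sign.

−$700 billion

Expenditure multiplier = 1/(1 − c + m) = 1/(1 − 0.47 + 0.12) = 1/0.65 ≈ 1.538.
ΔY = k × ΔG = (−$455 billion) / 0.65 = −$700 billion.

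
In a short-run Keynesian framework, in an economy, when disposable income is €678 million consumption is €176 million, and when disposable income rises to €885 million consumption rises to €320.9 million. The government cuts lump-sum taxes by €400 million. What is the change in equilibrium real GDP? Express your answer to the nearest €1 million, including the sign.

+€933 million

MPC = ΔC/ΔYd = (320.9 − 176)/(885 − 678) = 144.9/207 = 0.7.
A lump-sum tax change of −€400 million shifts disposable income by +€400 million; first-round consumption changes by −c × ΔT = −0.7 × (−€400 million) = +€280 million.
Expenditure multiplier = 1/(1 − MPC) = 1/(1 − 0.7) = 1/0.3 ≈ 3.333.
The tax multiplier is −c × k ≈ −2.333, so ΔY = k × (−c·ΔT) = (+€280 million) / 0.3 ≈ +€933 million.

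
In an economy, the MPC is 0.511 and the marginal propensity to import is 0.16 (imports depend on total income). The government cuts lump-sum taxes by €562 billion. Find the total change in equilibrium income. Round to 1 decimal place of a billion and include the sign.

+€442.5 billion

A lump-sum tax change of −€562 billion shifts disposable income by +€562 billion; first-round consumption changes by −c × ΔT = −0.511 × (−€562 billion) = +€287.182 billion.
Expenditure multiplier = 1/(1 − c + m) = 1/(1 − 0.511 + 0.16) = 1/0.649 ≈ 1.541.
The tax multiplier is −c × k ≈ −0.787, so ΔY = k × (−c·ΔT) = (+€287.182 billion) / 0.649 ≈ +€442.5 billion.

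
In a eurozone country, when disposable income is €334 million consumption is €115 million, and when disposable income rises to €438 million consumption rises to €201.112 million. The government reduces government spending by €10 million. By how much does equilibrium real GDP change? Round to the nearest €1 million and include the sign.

−€58 million

MPC = ΔC/ΔYd = (201.112 − 115)/(438 − 334) = 86.112/104 = 0.828.
Expenditure multiplier = 1/(1 − MPC) = 1/(1 − 0.828) = 1/0.172 ≈ 5.814.
ΔY = k × ΔG = (−€10 million) / 0.172 ≈ −€58 million.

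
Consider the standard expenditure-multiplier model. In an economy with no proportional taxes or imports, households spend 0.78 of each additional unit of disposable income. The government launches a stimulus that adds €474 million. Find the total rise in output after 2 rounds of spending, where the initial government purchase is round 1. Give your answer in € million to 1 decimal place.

€843.7 million

Round 1 adds ΔG = €474 million; each later round is MPC = 0.78 times the previous.
After 2 rounds: 474 + 369.72 = ΔG·(1 − c^2)/(1 − c) = 474 × (1 − 0.6084)/0.22 ≈ €843.7 million.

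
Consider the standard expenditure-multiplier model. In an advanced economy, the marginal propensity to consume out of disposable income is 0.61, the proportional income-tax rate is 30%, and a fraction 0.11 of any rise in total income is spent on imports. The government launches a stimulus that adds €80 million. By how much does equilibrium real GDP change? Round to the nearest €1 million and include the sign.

+€117 million

Government-spending multiplier = 1/(1 − c(1−t) + m) = 1/(1 − 0.61×0.7 + 0.11) = 1/0.683 ≈ 1.464.
ΔY = k × ΔG = (+€80 million) / 0.683 ≈ +€117 million.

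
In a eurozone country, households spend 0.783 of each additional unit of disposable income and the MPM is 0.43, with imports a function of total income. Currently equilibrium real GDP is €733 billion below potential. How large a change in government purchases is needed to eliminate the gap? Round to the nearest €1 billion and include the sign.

+€474 billion

Spending multiplier = 1/(1 − c + m) = 1/(1 − 0.783 + 0.43) = 1/0.647 ≈ 1.546.
Need ΔY = +€733 billion, so ΔG = ΔY/k = (+€733 billion) × 0.647 ≈ +€474 billion.
The government should increase government purchases by €474 billion.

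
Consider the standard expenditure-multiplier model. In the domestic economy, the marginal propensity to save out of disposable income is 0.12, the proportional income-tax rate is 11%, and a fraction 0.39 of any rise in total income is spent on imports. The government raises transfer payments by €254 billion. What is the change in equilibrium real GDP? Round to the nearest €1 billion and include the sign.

MPC = 1 − MPS = 1 − 0.12 = 0.88.
The transfer change shifts disposable income by +€254 billion, so first-round consumption changes by c·ΔTR = 0.88 × (+€254 billion) = +€223.52 billion.
Expenditure multiplier = 1/(1 − c(1−t) + m) = 1/(1 − 0.88×0.89 + 0.39) = 1/0.6068 ≈ 1.648.
The transfer multiplier is c × k ≈ 1.45, so ΔY = k × (c·ΔTR) = (+€223.52 billion) / 0.6068 ≈ +€368 billion.

+€368 billion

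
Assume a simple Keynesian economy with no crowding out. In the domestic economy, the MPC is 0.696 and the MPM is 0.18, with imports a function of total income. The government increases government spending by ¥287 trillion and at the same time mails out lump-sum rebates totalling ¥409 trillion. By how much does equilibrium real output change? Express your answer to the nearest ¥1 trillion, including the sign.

+¥1,181 trillion

Expenditure multiplier = 1/(1 − c + m) = 1/(1 − 0.696 + 0.18) = 1/0.484 ≈ 2.066.
ΔG contributes k·ΔG = (+¥287 trillion) / 0.484 ≈ +¥593 trillion.
ΔT of −¥409 trillion changes first-round spending by −c·ΔT = +¥284.664 trillion, contributing k·(−c·ΔT) = (+¥284.664 trillion) / 0.484 ≈ +¥588.1 trillion.
Net ΔY = k(ΔG − c·ΔT) = (+¥571.664 trillion) / 0.484 ≈ +¥1,181 trillion.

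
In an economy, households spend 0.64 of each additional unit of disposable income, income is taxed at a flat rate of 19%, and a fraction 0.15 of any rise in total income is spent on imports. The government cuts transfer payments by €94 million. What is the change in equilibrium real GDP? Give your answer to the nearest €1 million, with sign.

−€95 million

The transfer change shifts disposable income by −€94 million, so first-round consumption changes by c·ΔTR = 0.64 × (−€94 million) = −€60.16 million.
Expenditure multiplier = 1/(1 − c(1−t) + m) = 1/(1 − 0.64×0.81 + 0.15) = 1/0.6316 ≈ 1.583.
The transfer multiplier is c × k ≈ 1.013, so ΔY = k × (c·ΔTR) = (−€60.16 million) / 0.6316 ≈ −€95 million.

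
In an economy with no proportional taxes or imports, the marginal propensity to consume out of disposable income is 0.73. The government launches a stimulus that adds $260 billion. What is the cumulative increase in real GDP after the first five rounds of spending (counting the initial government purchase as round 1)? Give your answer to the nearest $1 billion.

Round 1 adds ΔG = $260 billion; each later round is MPC = 0.73 times the previous.
After 5 rounds: 260 + 189.8 + 138.554 + 101.14442 + 73.8354266 = ΔG·(1 − c^5)/(1 − c) = 260 × (1 − 0.2073071593)/0.27 ≈ $763 billion.

$763 billion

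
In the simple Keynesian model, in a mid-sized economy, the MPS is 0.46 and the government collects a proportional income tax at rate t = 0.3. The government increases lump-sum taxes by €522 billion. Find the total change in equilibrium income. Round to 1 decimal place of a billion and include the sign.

MPC = 1 − MPS = 1 − 0.46 = 0.54.
A lump-sum tax change of +€522 billion shifts disposable income by −€522 billion; first-round consumption changes by −c × ΔT = −0.54 × (+€522 billion) = −€281.88 billion.
Expenditure multiplier = 1/(1 − c(1−t)) = 1/(1 − 0.54×0.7) = 1/0.622 ≈ 1.608.
The tax multiplier is −c × k ≈ −0.868, so ΔY = k × (−c·ΔT) = (−€281.88 billion) / 0.622 ≈ −€453.2 billion.

−€453.2 billion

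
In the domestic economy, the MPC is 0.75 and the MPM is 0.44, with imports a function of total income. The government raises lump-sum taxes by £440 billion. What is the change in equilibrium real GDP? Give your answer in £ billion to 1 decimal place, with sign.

−£478.3 billion

A lump-sum tax change of +£440 billion shifts disposable income by −£440 billion; first-round consumption changes by −c × ΔT = −0.75 × (+£440 billion) = −£330 billion.
Expenditure multiplier = 1/(1 − c + m) = 1/(1 − 0.75 + 0.44) = 1/0.69 ≈ 1.449.
The tax multiplier is −c × k ≈ −1.087, so ΔY = k × (−c·ΔT) = (−£330 billion) / 0.69 ≈ −£478.3 billion.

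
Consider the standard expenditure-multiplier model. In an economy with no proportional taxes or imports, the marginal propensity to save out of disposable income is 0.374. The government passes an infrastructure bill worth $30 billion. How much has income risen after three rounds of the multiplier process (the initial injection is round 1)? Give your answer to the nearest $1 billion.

$61 billion

MPC = 1 − MPS = 1 − 0.374 = 0.626.
Round 1 adds ΔG = $30 billion; each later round is MPC = 0.626 times the previous.
After 3 rounds: 30 + 18.78 + 11.75628 = ΔG·(1 − c^3)/(1 − c) = 30 × (1 − 0.245314376)/0.374 ≈ $61 billion.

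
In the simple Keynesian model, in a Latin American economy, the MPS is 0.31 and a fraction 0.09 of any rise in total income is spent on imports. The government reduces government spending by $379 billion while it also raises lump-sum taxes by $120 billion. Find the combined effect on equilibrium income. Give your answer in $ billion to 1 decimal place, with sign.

MPC = 1 − MPS = 1 − 0.31 = 0.69.
Expenditure multiplier = 1/(1 − c + m) = 1/(1 − 0.69 + 0.09) = 1/0.4 = 2.5.
ΔG contributes k·ΔG = (−$379 billion) / 0.4 = −$947.5 billion.
ΔT of +$120 billion changes first-round spending by −c·ΔT = −$82.8 billion, contributing k·(−c·ΔT) = (−$82.8 billion) / 0.4 = −$207 billion.
Net ΔY = k(ΔG − c·ΔT) = (−$461.8 billion) / 0.4 = −$1,154.5 billion.

−$1,154.5 billion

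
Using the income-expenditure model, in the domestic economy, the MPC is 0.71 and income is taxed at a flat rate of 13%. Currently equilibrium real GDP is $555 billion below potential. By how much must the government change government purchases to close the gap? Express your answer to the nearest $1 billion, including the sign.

+$212 billion

Spending multiplier = 1/(1 − c(1−t)) = 1/(1 − 0.71×0.87) = 1/0.3823 ≈ 2.616.
Need ΔY = +$555 billion, so ΔG = ΔY/k = (+$555 billion) × 0.3823 ≈ +$212 billion.
The government should increase government purchases by $212 billion.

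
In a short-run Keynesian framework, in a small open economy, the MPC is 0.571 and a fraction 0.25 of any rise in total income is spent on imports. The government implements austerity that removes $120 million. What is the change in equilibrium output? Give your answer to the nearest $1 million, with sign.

Government-spending multiplier = 1/(1 − c + m) = 1/(1 − 0.571 + 0.25) = 1/0.679 ≈ 1.473.
ΔY = k × ΔG = (−$120 million) / 0.679 ≈ −$177 million.

−$177 million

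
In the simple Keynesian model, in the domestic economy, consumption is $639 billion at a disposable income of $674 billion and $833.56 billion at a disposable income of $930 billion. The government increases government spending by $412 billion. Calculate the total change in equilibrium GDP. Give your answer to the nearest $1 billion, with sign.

MPC = ΔC/ΔYd = (833.56 − 639)/(930 − 674) = 194.56/256 = 0.76.
Expenditure multiplier = 1/(1 − MPC) = 1/(1 − 0.76) = 1/0.24 ≈ 4.167.
ΔY = k × ΔG = (+$412 billion) / 0.24 ≈ +$1,717 billion.

+$1,717 billion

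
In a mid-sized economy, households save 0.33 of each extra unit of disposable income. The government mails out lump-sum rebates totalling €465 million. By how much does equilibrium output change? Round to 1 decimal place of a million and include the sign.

+€944.1 million

MPC = 1 − MPS = 1 − 0.33 = 0.67.
A lump-sum tax change of −€465 million shifts disposable income by +€465 million; first-round consumption changes by −c × ΔT = −0.67 × (−€465 million) = +€311.55 million.
Expenditure multiplier = 1/(1 − MPC) = 1/(1 − 0.67) = 1/0.33 ≈ 3.03.
The tax multiplier is −c × k ≈ −2.03, so ΔY = k × (−c·ΔT) = (+€311.55 million) / 0.33 ≈ +€944.1 million.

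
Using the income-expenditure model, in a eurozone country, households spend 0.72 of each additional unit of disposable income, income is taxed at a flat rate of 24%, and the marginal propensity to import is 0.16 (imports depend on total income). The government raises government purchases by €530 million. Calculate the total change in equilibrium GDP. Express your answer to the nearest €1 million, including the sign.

+€865 million

Government-spending multiplier = 1/(1 − c(1−t) + m) = 1/(1 − 0.72×0.76 + 0.16) = 1/0.6128 ≈ 1.632.
ΔY = k × ΔG = (+€530 million) / 0.6128 ≈ +€865 million.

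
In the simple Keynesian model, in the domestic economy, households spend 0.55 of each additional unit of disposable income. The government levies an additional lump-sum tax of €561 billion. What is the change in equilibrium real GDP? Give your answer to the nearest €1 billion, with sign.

−€686 billion

A lump-sum tax change of +€561 billion shifts disposable income by −€561 billion; first-round consumption changes by −c × ΔT = −0.55 × (+€561 billion) = −€308.55 billion.
Expenditure multiplier = 1/(1 − MPC) = 1/(1 − 0.55) = 1/0.45 ≈ 2.222.
The tax multiplier is −c × k ≈ −1.222, so ΔY = k × (−c·ΔT) = (−€308.55 billion) / 0.45 ≈ −€686 billion.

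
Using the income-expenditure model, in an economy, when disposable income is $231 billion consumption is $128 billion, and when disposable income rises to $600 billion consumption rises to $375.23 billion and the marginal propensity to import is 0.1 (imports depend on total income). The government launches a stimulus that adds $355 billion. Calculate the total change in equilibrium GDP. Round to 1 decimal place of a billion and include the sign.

+$825.6 billion

MPC = ΔC/ΔYd = (375.23 − 128)/(600 − 231) = 247.23/369 = 0.67.
Government-spending multiplier = 1/(1 − c + m) = 1/(1 − 0.67 + 0.1) = 1/0.43 ≈ 2.326.
ΔY = k × ΔG = (+$355 billion) / 0.43 ≈ +$825.6 billion.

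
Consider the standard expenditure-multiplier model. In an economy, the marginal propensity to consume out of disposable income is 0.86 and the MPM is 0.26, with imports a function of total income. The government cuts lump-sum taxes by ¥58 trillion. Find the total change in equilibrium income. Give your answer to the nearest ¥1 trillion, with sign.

A lump-sum tax change of −¥58 trillion shifts disposable income by +¥58 trillion; first-round consumption changes by −c × ΔT = −0.86 × (−¥58 trillion) = +¥49.88 trillion.
Expenditure multiplier = 1/(1 − c + m) = 1/(1 − 0.86 + 0.26) = 1/0.4 = 2.5.
The tax multiplier is −c × k = −2.15, so ΔY = k × (−c·ΔT) = (+¥49.88 trillion) / 0.4 ≈ +¥125 trillion.

+¥125 trillion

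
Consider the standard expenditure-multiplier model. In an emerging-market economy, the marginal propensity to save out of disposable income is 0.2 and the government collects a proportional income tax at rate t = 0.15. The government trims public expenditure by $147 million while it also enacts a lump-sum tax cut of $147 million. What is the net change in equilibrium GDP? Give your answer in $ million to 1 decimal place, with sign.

MPC = 1 − MPS = 1 − 0.2 = 0.8.
Expenditure multiplier = 1/(1 − c(1−t)) = 1/(1 − 0.8×0.85) = 1/0.32 = 3.125.
ΔG contributes k·ΔG = (−$147 million) / 0.32 ≈ −$459.4 million.
ΔT of −$147 million changes first-round spending by −c·ΔT = +$117.6 million, contributing k·(−c·ΔT) = (+$117.6 million) / 0.32 = +$367.5 million.
Net ΔY = k(ΔG − c·ΔT) = (−$29.4 million) / 0.32 ≈ −$91.9 million.

−$91.9 million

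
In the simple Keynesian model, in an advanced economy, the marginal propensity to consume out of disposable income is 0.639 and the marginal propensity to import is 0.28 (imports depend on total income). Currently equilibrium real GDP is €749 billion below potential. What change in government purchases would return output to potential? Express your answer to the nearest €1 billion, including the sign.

+€480 billion

Spending multiplier = 1/(1 − c + m) = 1/(1 − 0.639 + 0.28) = 1/0.641 ≈ 1.56.
Need ΔY = +€749 billion, so ΔG = ΔY/k = (+€749 billion) × 0.641 ≈ +€480 billion.
The government should increase government purchases by €480 billion.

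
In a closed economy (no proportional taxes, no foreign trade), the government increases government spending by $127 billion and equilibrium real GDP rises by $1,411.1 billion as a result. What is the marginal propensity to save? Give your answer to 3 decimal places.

Implied spending multiplier k = ΔY/ΔG = 1,411.1/127 ≈ 11.111.
Since k = 1/(1 − MPC), MPC = 1 − 1/k = 1 − ΔG/ΔY = 1 − 127/1,411.1 ≈ 0.910.
MPS = 1 − MPC = 0.090.

0.090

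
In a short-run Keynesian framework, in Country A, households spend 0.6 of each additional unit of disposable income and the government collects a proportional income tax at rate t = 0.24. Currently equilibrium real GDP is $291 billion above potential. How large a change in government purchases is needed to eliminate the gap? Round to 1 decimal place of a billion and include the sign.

Spending multiplier = 1/(1 − c(1−t)) = 1/(1 − 0.6×0.76) = 1/0.544 ≈ 1.838.
Need ΔY = −$291 billion, so ΔG = ΔY/k = (−$291 billion) × 0.544 ≈ −$158.3 billion.
The government should cut government purchases by $158.3 billion.

−$158.3 billion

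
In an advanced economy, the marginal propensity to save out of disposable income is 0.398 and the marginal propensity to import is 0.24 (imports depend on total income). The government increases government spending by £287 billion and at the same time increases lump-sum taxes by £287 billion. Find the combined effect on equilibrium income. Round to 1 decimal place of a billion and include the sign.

+£179.0 billion

MPC = 1 − MPS = 1 − 0.398 = 0.602.
Expenditure multiplier = 1/(1 − c + m) = 1/(1 − 0.602 + 0.24) = 1/0.638 ≈ 1.567.
ΔG contributes k·ΔG = (+£287 billion) / 0.638 ≈ +£449.8 billion.
ΔT of +£287 billion changes first-round spending by −c·ΔT = −£172.774 billion, contributing k·(−c·ΔT) = (−£172.774 billion) / 0.638 ≈ −£270.8 billion.
Net ΔY = k(ΔG − c·ΔT) = (+£114.226 billion) / 0.638 ≈ +£179 billion.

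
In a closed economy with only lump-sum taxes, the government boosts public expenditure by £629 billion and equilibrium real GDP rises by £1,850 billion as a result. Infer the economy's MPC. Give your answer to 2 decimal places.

0.66

Implied spending multiplier k = ΔY/ΔG = 1,850/629 ≈ 2.9412.
Since k = 1/(1 − MPC), MPC = 1 − 1/k = 1 − ΔG/ΔY = 1 − 629/1,850 = 0.66.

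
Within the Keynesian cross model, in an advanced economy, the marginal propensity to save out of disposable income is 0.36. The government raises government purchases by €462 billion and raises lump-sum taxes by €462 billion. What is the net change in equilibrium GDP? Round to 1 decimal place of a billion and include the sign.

+€462.0 billion

MPC = 1 − MPS = 1 − 0.36 = 0.64.
Expenditure multiplier = 1/(1 − MPC) = 1/(1 − 0.64) = 1/0.36 ≈ 2.778.
ΔG contributes k·ΔG = (+€462 billion) / 0.36 ≈ +€1,283.3 billion.
ΔT of +€462 billion changes first-round spending by −c·ΔT = −€295.68 billion, contributing k·(−c·ΔT) = (−€295.68 billion) / 0.36 ≈ −€821.3 billion.
With ΔG = ΔT and no other leakages, the balanced-budget multiplier is 1, so ΔY = ΔG = +€462 billion.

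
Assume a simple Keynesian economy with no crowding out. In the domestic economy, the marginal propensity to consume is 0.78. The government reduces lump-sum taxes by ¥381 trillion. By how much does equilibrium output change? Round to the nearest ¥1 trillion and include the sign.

A lump-sum tax change of −¥381 trillion shifts disposable income by +¥381 trillion; first-round consumption changes by −c × ΔT = −0.78 × (−¥381 trillion) = +¥297.18 trillion.
Expenditure multiplier = 1/(1 − MPC) = 1/(1 − 0.78) = 1/0.22 ≈ 4.545.
The tax multiplier is −c × k ≈ −3.545, so ΔY = k × (−c·ΔT) = (+¥297.18 trillion) / 0.22 ≈ +¥1,351 trillion.

+¥1,351 trillion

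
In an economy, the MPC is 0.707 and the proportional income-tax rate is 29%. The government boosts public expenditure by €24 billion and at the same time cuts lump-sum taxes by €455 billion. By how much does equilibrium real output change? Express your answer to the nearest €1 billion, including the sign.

Expenditure multiplier = 1/(1 − c(1−t)) = 1/(1 − 0.707×0.71) = 1/0.49803 ≈ 2.008.
ΔG contributes k·ΔG = (+€24 billion) / 0.49803 ≈ +€48.2 billion.
ΔT of −€455 billion changes first-round spending by −c·ΔT = +€321.685 billion, contributing k·(−c·ΔT) = (+€321.685 billion) / 0.49803 ≈ +€645.9 billion.
Net ΔY = k(ΔG − c·ΔT) = (+€345.685 billion) / 0.49803 ≈ +€694 billion.

+€694 billion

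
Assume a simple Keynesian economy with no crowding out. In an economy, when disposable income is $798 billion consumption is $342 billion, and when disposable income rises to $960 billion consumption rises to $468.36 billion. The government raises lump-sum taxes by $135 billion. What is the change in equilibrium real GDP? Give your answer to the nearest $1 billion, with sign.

−$479 billion

MPC = ΔC/ΔYd = (468.36 − 342)/(960 − 798) = 126.36/162 = 0.78.
A lump-sum tax change of +$135 billion shifts disposable income by −$135 billion; first-round consumption changes by −c × ΔT = −0.78 × (+$135 billion) = −$105.3 billion.
Expenditure multiplier = 1/(1 − MPC) = 1/(1 − 0.78) = 1/0.22 ≈ 4.545.
The tax multiplier is −c × k ≈ −3.545, so ΔY = k × (−c·ΔT) = (−$105.3 billion) / 0.22 ≈ −$479 billion.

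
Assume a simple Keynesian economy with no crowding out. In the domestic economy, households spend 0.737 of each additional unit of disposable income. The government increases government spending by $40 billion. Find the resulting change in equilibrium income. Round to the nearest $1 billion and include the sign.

+$152 billion

Government-spending multiplier = 1/(1 − MPC) = 1/(1 − 0.737) = 1/0.263 ≈ 3.802.
ΔY = k × ΔG = (+$40 billion) / 0.263 ≈ +$152 billion.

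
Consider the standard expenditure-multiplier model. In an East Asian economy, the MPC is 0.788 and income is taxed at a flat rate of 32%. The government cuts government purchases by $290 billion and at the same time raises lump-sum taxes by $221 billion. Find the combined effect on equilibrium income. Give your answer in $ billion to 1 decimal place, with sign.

−$1,000.0 billion

Expenditure multiplier = 1/(1 − c(1−t)) = 1/(1 − 0.788×0.68) = 1/0.46416 ≈ 2.154.
ΔG contributes k·ΔG = (−$290 billion) / 0.46416 ≈ −$624.8 billion.
ΔT of +$221 billion changes first-round spending by −c·ΔT = −$174.148 billion, contributing k·(−c·ΔT) = (−$174.148 billion) / 0.46416 ≈ −$375.2 billion.
Net ΔY = k(ΔG − c·ΔT) = (−$464.148 billion) / 0.46416 ≈ −$1,000 billion.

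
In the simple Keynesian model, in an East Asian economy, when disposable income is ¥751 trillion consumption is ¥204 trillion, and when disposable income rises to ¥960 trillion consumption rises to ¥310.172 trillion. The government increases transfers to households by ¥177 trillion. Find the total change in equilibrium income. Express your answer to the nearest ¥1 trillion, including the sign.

+¥183 trillion

MPC = ΔC/ΔYd = (310.172 − 204)/(960 − 751) = 106.172/209 = 0.508.
The transfer change shifts disposable income by +¥177 trillion, so first-round consumption changes by c·ΔTR = 0.508 × (+¥177 trillion) = +¥89.916 trillion.
Expenditure multiplier = 1/(1 − MPC) = 1/(1 − 0.508) = 1/0.492 ≈ 2.033.
The transfer multiplier is c × k ≈ 1.033, so ΔY = k × (c·ΔTR) = (+¥89.916 trillion) / 0.492 ≈ +¥183 trillion.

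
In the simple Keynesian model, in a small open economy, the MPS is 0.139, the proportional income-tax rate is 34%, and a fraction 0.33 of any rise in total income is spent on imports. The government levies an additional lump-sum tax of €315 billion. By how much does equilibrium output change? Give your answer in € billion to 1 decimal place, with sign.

−€356.0 billion

MPC = 1 − MPS = 1 − 0.139 = 0.861.
A lump-sum tax change of +€315 billion shifts disposable income by −€315 billion; first-round consumption changes by −c × ΔT = −0.861 × (+€315 billion) = −€271.215 billion.
Expenditure multiplier = 1/(1 − c(1−t) + m) = 1/(1 − 0.861×0.66 + 0.33) = 1/0.76174 ≈ 1.313.
The tax multiplier is −c × k ≈ −1.13, so ΔY = k × (−c·ΔT) = (−€271.215 billion) / 0.76174 ≈ −€356 billion.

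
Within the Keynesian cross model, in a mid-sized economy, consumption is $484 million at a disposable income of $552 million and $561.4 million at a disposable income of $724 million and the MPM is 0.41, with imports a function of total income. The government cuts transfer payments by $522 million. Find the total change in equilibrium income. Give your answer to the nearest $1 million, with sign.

−$245 million

MPC = ΔC/ΔYd = (561.4 − 484)/(724 − 552) = 77.4/172 = 0.45.
The transfer change shifts disposable income by −$522 million, so first-round consumption changes by c·ΔTR = 0.45 × (−$522 million) = −$234.9 million.
Expenditure multiplier = 1/(1 − c + m) = 1/(1 − 0.45 + 0.41) = 1/0.96 ≈ 1.042.
The transfer multiplier is c × k ≈ 0.469, so ΔY = k × (c·ΔTR) = (−$234.9 million) / 0.96 ≈ −$245 million.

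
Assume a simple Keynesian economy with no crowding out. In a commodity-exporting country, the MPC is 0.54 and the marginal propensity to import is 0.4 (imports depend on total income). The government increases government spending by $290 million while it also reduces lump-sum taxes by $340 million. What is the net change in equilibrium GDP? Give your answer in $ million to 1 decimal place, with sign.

Expenditure multiplier = 1/(1 − c + m) = 1/(1 − 0.54 + 0.4) = 1/0.86 ≈ 1.163.
ΔG contributes k·ΔG = (+$290 million) / 0.86 ≈ +$337.2 million.
ΔT of −$340 million changes first-round spending by −c·ΔT = +$183.6 million, contributing k·(−c·ΔT) = (+$183.6 million) / 0.86 ≈ +$213.5 million.
Net ΔY = k(ΔG − c·ΔT) = (+$473.6 million) / 0.86 ≈ +$550.7 million.

+$550.7 million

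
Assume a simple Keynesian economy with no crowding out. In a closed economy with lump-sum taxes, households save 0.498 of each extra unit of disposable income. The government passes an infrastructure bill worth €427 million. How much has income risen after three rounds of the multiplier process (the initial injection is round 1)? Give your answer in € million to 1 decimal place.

MPC = 1 − MPS = 1 − 0.498 = 0.502.
Round 1 adds ΔG = €427 million; each later round is MPC = 0.502 times the previous.
After 3 rounds: 427 + 214.354 + 107.605708 = ΔG·(1 − c^3)/(1 − c) = 427 × (1 − 0.126506008)/0.498 ≈ €749 million.

€749.0 million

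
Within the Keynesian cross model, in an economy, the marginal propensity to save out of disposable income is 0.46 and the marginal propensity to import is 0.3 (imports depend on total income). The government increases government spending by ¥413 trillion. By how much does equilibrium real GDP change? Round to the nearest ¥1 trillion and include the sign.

MPC = 1 − MPS = 1 − 0.46 = 0.54.
Government-spending multiplier = 1/(1 − c + m) = 1/(1 − 0.54 + 0.3) = 1/0.76 ≈ 1.316.
ΔY = k × ΔG = (+¥413 trillion) / 0.76 ≈ +¥543 trillion.

+¥543 trillion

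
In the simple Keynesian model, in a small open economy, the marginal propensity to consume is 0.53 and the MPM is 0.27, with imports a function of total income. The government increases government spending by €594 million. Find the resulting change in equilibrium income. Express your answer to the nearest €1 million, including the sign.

+€803 million

Spending multiplier = 1/(1 − c + m) = 1/(1 − 0.53 + 0.27) = 1/0.74 ≈ 1.351.
ΔY = k × ΔG = (+€594 million) / 0.74 ≈ +€803 million.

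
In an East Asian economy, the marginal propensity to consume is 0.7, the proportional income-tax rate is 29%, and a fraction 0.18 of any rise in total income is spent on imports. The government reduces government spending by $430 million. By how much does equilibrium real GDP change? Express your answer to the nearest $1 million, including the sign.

−$630 million

Government-spending multiplier = 1/(1 − c(1−t) + m) = 1/(1 − 0.7×0.71 + 0.18) = 1/0.683 ≈ 1.464.
ΔY = k × ΔG = (−$430 million) / 0.683 ≈ −$630 million.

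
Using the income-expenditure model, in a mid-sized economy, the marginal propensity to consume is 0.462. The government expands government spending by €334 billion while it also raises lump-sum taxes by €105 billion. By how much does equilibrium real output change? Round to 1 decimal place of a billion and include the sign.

+€530.7 billion

Expenditure multiplier = 1/(1 − MPC) = 1/(1 − 0.462) = 1/0.538 ≈ 1.859.
ΔG contributes k·ΔG = (+€334 billion) / 0.538 ≈ +€620.8 billion.
ΔT of +€105 billion changes first-round spending by −c·ΔT = −€48.51 billion, contributing k·(−c·ΔT) = (−€48.51 billion) / 0.538 ≈ −€90.2 billion.
Net ΔY = k(ΔG − c·ΔT) = (+€285.49 billion) / 0.538 ≈ +€530.7 billion.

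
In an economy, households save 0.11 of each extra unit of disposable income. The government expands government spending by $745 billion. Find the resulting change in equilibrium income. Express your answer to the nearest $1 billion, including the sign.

MPC = 1 − MPS = 1 − 0.11 = 0.89.
Spending multiplier = 1/(1 − MPC) = 1/(1 − 0.89) = 1/0.11 ≈ 9.091.
ΔY = k × ΔG = (+$745 billion) / 0.11 ≈ +$6,773 billion.

+$6,773 billion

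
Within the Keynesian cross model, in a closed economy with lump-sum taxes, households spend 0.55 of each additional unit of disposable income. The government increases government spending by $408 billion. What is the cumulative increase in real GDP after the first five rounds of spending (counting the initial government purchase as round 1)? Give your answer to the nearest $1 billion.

$861 billion

Round 1 adds ΔG = $408 billion; each later round is MPC = 0.55 times the previous.
After 5 rounds: 408 + 224.4 + 123.42 + 67.881 + 37.33455 = ΔG·(1 − c^5)/(1 − c) = 408 × (1 − 0.0503284375)/0.45 ≈ $861 billion.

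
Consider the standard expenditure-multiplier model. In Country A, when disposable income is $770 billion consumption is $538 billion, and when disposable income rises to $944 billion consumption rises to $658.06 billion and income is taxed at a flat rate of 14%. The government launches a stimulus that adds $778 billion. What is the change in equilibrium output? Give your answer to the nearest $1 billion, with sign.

MPC = ΔC/ΔYd = (658.06 − 538)/(944 − 770) = 120.06/174 = 0.69.
Spending multiplier = 1/(1 − c(1−t)) = 1/(1 − 0.69×0.86) = 1/0.4066 ≈ 2.459.
ΔY = k × ΔG = (+$778 billion) / 0.4066 ≈ +$1,913 billion.

+$1,913 billion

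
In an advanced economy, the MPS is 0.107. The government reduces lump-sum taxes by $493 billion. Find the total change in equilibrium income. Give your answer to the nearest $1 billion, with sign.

+$4,114 billion

MPC = 1 − MPS = 1 − 0.107 = 0.893.
A lump-sum tax change of −$493 billion shifts disposable income by +$493 billion; first-round consumption changes by −c × ΔT = −0.893 × (−$493 billion) = +$440.249 billion.
Expenditure multiplier = 1/(1 − MPC) = 1/(1 − 0.893) = 1/0.107 ≈ 9.346.
The tax multiplier is −c × k ≈ −8.346, so ΔY = k × (−c·ΔT) = (+$440.249 billion) / 0.107 ≈ +$4,114 billion.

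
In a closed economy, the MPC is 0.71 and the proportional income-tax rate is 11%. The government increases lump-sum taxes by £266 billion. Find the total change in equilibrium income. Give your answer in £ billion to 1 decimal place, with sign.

A lump-sum tax change of +£266 billion shifts disposable income by −£266 billion; first-round consumption changes by −c × ΔT = −0.71 × (+£266 billion) = −£188.86 billion.
Expenditure multiplier = 1/(1 − c(1−t)) = 1/(1 − 0.71×0.89) = 1/0.3681 ≈ 2.717.
The tax multiplier is −c × k ≈ −1.929, so ΔY = k × (−c·ΔT) = (−£188.86 billion) / 0.3681 ≈ −£513.1 billion.

−£513.1 billion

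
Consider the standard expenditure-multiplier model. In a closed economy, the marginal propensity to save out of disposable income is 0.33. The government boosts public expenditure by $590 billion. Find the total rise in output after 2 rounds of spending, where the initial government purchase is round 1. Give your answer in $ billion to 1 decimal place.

$985.3 billion

MPC = 1 − MPS = 1 − 0.33 = 0.67.
Round 1 adds ΔG = $590 billion; each later round is MPC = 0.67 times the previous.
After 2 rounds: 590 + 395.3 = ΔG·(1 − c^2)/(1 − c) = 590 × (1 − 0.4489)/0.33 = $985.3 billion.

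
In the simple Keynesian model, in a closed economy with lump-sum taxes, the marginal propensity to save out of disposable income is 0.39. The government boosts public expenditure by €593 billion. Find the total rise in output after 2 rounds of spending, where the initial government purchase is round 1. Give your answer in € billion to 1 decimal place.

MPC = 1 − MPS = 1 − 0.39 = 0.61.
Round 1 adds ΔG = €593 billion; each later round is MPC = 0.61 times the previous.
After 2 rounds: 593 + 361.73 = ΔG·(1 − c^2)/(1 − c) = 593 × (1 − 0.3721)/0.39 ≈ €954.7 billion.

€954.7 billion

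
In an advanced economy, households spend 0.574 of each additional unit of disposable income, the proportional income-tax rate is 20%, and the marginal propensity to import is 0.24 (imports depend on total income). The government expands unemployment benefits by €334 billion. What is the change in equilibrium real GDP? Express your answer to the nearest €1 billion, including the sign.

The transfer change shifts disposable income by +€334 billion, so first-round consumption changes by c·ΔTR = 0.574 × (+€334 billion) = +€191.716 billion.
Expenditure multiplier = 1/(1 − c(1−t) + m) = 1/(1 − 0.574×0.8 + 0.24) = 1/0.7808 ≈ 1.281.
The transfer multiplier is c × k ≈ 0.735, so ΔY = k × (c·ΔTR) = (+€191.716 billion) / 0.7808 ≈ +€246 billion.

+€246 billion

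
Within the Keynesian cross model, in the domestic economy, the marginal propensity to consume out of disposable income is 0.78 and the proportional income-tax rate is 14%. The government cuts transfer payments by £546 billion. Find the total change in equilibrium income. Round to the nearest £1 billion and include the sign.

The transfer change shifts disposable income by −£546 billion, so first-round consumption changes by c·ΔTR = 0.78 × (−£546 billion) = −£425.88 billion.
Expenditure multiplier = 1/(1 − c(1−t)) = 1/(1 − 0.78×0.86) = 1/0.3292 ≈ 3.038.
The transfer multiplier is c × k ≈ 2.369, so ΔY = k × (c·ΔTR) = (−£425.88 billion) / 0.3292 ≈ −£1,294 billion.

−£1,294 billion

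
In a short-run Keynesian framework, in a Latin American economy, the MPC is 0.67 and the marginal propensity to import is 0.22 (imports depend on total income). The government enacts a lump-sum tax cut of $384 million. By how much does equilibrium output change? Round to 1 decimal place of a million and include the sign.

A lump-sum tax change of −$384 million shifts disposable income by +$384 million; first-round consumption changes by −c × ΔT = −0.67 × (−$384 million) = +$257.28 million.
Expenditure multiplier = 1/(1 − c + m) = 1/(1 − 0.67 + 0.22) = 1/0.55 ≈ 1.818.
The tax multiplier is −c × k ≈ −1.218, so ΔY = k × (−c·ΔT) = (+$257.28 million) / 0.55 ≈ +$467.8 million.

+$467.8 million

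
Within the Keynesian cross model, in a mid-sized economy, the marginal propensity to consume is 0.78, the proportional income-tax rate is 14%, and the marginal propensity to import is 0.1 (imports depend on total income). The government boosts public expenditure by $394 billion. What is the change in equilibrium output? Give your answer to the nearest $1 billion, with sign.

+$918 billion

Expenditure multiplier = 1/(1 − c(1−t) + m) = 1/(1 − 0.78×0.86 + 0.1) = 1/0.4292 ≈ 2.33.
ΔY = k × ΔG = (+$394 billion) / 0.4292 ≈ +$918 billion.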